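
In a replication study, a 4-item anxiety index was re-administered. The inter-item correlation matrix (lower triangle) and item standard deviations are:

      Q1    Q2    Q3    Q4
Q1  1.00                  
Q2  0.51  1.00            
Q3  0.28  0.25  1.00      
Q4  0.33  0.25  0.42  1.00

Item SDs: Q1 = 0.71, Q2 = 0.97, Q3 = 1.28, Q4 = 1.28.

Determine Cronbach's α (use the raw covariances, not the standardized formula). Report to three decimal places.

Σσ²ᵢ = 0.71² + 0.97² + 1.28² + 1.28² = 4.7218
Covariances σ_ij = r_ij · s_i · s_j:
  σ(Q1,Q2) = 0.51 × 0.71 × 0.97 = 0.3512
  σ(Q1,Q3) = 0.28 × 0.71 × 1.28 = 0.2545
  σ(Q1,Q4) = 0.33 × 0.71 × 1.28 = 0.2999
  σ(Q2,Q3) = 0.25 × 0.97 × 1.28 = 0.3104
  σ(Q2,Q4) = 0.25 × 0.97 × 1.28 = 0.3104
  σ(Q3,Q4) = 0.42 × 1.28 × 1.28 = 0.6881
σ²_T = Σσ²ᵢ + 2·Σσ_ij = 4.7218 + 2 × 2.2145 = 9.1508
α = (4/3)·(1 − 4.7218/9.1508) = 0.645

Cronbach's α = 0.645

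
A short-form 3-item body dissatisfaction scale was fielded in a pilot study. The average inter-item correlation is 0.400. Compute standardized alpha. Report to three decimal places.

α = 0.667

Standardized α = k·r̄ / (1 + (k−1)·r̄) = 3 × 0.400 / (1 + 2 × 0.400)
  = 1.2000 / 1.8000 = 0.667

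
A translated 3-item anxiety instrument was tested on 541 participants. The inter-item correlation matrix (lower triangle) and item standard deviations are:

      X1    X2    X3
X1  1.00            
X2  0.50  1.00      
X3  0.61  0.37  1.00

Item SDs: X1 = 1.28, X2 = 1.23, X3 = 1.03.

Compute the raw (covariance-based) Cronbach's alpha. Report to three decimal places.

Σσ²ᵢ = 1.28² + 1.23² + 1.03² = 4.2122
Covariances σ_ij = r_ij · s_i · s_j:
  σ(X1,X2) = 0.50 × 1.28 × 1.23 = 0.7872
  σ(X1,X3) = 0.61 × 1.28 × 1.03 = 0.8042
  σ(X2,X3) = 0.37 × 1.23 × 1.03 = 0.4688
σ²_T = Σσ²ᵢ + 2·Σσ_ij = 4.2122 + 2 × 2.0602 = 8.3326
α = (3/2)·(1 − 4.2122/8.3326) = 0.742

α = 0.742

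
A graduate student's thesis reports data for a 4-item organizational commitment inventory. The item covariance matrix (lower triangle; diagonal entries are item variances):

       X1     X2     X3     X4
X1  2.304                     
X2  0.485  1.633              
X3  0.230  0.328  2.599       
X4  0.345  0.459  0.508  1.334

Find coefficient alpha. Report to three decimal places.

ΣVar(i) = 2.304 + 1.633 + 2.599 + 1.334 = 7.870
Σ_{i<j} σ_ij = 2.355
Var(T) = 7.870 + 2 × 2.355 = 12.580
α = (k/(k−1))·(1 − ΣVar(i)/Var(T)) = (4/3)·(1 − 7.870/12.580) = 0.499

coefficient alpha = 0.499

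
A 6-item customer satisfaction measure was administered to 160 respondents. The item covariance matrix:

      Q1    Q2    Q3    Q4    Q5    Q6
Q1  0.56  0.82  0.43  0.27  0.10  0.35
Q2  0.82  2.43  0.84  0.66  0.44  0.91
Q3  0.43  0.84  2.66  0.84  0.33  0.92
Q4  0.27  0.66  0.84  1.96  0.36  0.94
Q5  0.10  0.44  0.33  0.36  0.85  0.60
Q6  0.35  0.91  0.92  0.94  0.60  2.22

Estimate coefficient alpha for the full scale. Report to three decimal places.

α = 0.747

Σσ²ᵢ = 0.56 + 2.43 + 2.66 + 1.96 + 0.85 + 2.22 = 10.68
Sum of off-diagonal covariances = 8.81
Var(T) = 10.68 + 2 × 8.81 = 28.30
α = (k/(k−1))·(1 − Σσ²ᵢ/Var(T)) = (6/5)·(1 − 10.68/28.30) = 0.747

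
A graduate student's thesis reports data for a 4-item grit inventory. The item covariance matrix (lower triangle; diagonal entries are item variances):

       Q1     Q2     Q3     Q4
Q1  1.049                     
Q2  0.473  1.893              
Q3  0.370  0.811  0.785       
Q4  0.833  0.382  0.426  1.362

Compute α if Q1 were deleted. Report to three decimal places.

Remaining items: Q2, Q3, Q4 (k = 3).
ΣVar(i) = 1.893 + 0.785 + 1.362 = 4.040
σ²_T = 4.040 + 2 × 1.619 = 7.278
α (item deleted) = (3/2)·(1 − 4.040/7.278) = 0.667

α = 0.667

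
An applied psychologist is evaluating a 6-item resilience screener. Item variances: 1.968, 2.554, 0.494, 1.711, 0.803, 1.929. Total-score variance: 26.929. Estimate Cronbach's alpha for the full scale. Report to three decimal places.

Cronbach's alpha = 0.778

ΣVar(i) = 1.968 + 2.554 + 0.494 + 1.711 + 0.803 + 1.929 = 9.459
α = (k/(k−1))·(1 − ΣVar(i)/total variance) = (6/5)·(1 − 9.459/26.929) = 0.778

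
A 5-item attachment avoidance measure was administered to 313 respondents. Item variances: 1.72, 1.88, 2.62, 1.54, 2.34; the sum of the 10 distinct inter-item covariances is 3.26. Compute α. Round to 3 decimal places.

sum of item variances = 1.72 + 1.88 + 2.62 + 1.54 + 2.34 = 10.10
Sum of distinct covariances = 3.26
Var(T) = sum of item variances + 2·Σcov = 10.10 + 2 × 3.26 = 16.62
α = (5/4)·(1 − 10.10/16.62) = 0.490

α = 0.490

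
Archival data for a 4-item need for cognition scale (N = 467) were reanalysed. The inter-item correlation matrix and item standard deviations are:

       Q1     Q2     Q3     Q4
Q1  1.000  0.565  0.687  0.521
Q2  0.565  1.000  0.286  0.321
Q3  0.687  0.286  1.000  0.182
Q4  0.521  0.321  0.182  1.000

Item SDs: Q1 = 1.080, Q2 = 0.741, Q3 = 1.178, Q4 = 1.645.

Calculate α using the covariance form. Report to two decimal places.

α = 0.70

Σσ²ᵢ = 1.080² + 0.741² + 1.178² + 1.645² = 5.8092
Covariances σ_ij = r_ij · s_i · s_j:
  σ(Q1,Q2) = 0.565 × 1.080 × 0.741 = 0.4522
  σ(Q1,Q3) = 0.687 × 1.080 × 1.178 = 0.8740
  σ(Q1,Q4) = 0.521 × 1.080 × 1.645 = 0.9256
  σ(Q2,Q3) = 0.286 × 0.741 × 1.178 = 0.2496
  σ(Q2,Q4) = 0.321 × 0.741 × 1.645 = 0.3913
  σ(Q3,Q4) = 0.182 × 1.178 × 1.645 = 0.3527
σ²_T = Σσ²ᵢ + 2·Σσ_ij = 5.8092 + 2 × 3.2454 = 12.3000
α = (4/3)·(1 − 5.8092/12.3000) = 0.70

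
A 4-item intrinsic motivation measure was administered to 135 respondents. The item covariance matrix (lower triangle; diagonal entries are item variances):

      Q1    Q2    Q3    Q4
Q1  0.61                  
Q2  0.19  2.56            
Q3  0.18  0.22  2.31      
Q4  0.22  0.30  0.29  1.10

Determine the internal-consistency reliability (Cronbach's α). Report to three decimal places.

Cronbach's α = 0.398

Σσᵢ² = 0.61 + 2.56 + 2.31 + 1.10 = 6.58
Sum of off-diagonal covariances = 1.40
Var(T) = 6.58 + 2 × 1.40 = 9.38
α = (k/(k−1))·(1 − Σσᵢ²/Var(T)) = (4/3)·(1 − 6.58/9.38) = 0.398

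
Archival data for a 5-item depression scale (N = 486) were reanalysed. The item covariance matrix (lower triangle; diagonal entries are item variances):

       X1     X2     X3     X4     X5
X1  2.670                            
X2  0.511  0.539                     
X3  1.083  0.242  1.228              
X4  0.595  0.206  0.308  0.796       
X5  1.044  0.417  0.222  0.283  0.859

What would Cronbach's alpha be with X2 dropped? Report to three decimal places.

Remaining items: X1, X3, X4, X5 (k = 4).
sum of item variances = 2.670 + 1.228 + 0.796 + 0.859 = 5.553
σ²_T = 5.553 + 2 × 3.535 = 12.623
α (item deleted) = (4/3)·(1 − 5.553/12.623) = 0.747

α = 0.747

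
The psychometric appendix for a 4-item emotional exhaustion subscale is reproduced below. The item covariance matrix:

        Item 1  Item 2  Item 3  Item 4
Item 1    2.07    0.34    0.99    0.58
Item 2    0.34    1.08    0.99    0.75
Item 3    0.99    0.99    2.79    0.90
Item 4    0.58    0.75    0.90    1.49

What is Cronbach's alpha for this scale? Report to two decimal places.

Cronbach's alpha = 0.73

Σσ²ᵢ = 2.07 + 1.08 + 2.79 + 1.49 = 7.43
Sum of off-diagonal covariances = 4.55
σ²_total = 7.43 + 2 × 4.55 = 16.53
α = (k/(k−1))·(1 − Σσ²ᵢ/σ²_total) = (4/3)·(1 − 7.43/16.53) = 0.73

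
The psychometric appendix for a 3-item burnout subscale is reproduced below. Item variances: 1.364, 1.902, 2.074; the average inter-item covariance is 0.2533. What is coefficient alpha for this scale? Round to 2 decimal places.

coefficient alpha = 0.33

Σσ²ᵢ = 1.364 + 1.902 + 2.074 = 5.340
Sum of the 3 distinct covariances = 3 × 0.2533 = 0.7599
Var(T) = Σσ²ᵢ + 2·Σcov = 5.340 + 2 × 0.7599 = 6.8598
α = (3/2)·(1 − 5.340/6.8598) = 0.33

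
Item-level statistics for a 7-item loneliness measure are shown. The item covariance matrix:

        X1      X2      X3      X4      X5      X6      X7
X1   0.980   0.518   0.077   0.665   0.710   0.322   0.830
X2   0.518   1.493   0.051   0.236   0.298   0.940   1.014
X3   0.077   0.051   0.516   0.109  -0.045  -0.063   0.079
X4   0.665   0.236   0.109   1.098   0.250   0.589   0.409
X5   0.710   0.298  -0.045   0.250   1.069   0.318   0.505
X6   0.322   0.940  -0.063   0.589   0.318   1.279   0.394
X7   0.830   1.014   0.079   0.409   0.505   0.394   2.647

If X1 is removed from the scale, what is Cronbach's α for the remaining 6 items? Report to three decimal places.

Cronbach's α = 0.668

Remaining items: X2, X3, X4, X5, X6, X7 (k = 6).
Σσᵢ² = 1.493 + 0.516 + 1.098 + 1.069 + 1.279 + 2.647 = 8.102
σ²_T = 8.102 + 2 × 5.084 = 18.270
α (item deleted) = (6/5)·(1 − 8.102/18.270) = 0.668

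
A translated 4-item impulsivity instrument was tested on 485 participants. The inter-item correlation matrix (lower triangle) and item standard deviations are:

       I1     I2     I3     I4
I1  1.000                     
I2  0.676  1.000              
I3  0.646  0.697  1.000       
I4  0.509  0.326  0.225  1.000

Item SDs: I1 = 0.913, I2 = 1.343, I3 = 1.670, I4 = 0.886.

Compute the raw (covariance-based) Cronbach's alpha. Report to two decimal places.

Σσ²ᵢ = 0.913² + 1.343² + 1.670² + 0.886² = 6.2111
Covariances σ_ij = r_ij · s_i · s_j:
  σ(I1,I2) = 0.676 × 0.913 × 1.343 = 0.8289
  σ(I1,I3) = 0.646 × 0.913 × 1.670 = 0.9850
  σ(I1,I4) = 0.509 × 0.913 × 0.886 = 0.4117
  σ(I2,I3) = 0.697 × 1.343 × 1.670 = 1.5632
  σ(I2,I4) = 0.326 × 1.343 × 0.886 = 0.3879
  σ(I3,I4) = 0.225 × 1.670 × 0.886 = 0.3329
σ²_T = Σσ²ᵢ + 2·Σσ_ij = 6.2111 + 2 × 4.5096 = 15.2303
α = (4/3)·(1 − 6.2111/15.2303) = 0.79

Cronbach's alpha = 0.79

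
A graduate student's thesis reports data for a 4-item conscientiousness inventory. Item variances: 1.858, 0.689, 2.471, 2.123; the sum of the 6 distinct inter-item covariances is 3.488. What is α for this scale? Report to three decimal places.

α = 0.659

sum of item variances = 1.858 + 0.689 + 2.471 + 2.123 = 7.141
Sum of distinct covariances = 3.488
Var(T) = sum of item variances + 2·Σcov = 7.141 + 2 × 3.488 = 14.117
α = (4/3)·(1 − 7.141/14.117) = 0.659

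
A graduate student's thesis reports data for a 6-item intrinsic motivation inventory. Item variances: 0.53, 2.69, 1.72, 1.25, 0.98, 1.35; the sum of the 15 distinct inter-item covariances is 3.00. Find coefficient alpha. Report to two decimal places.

sum of item variances = 0.53 + 2.69 + 1.72 + 1.25 + 0.98 + 1.35 = 8.52
Sum of distinct covariances = 3.00
Var(T) = sum of item variances + 2·Σcov = 8.52 + 2 × 3.00 = 14.52
α = (6/5)·(1 − 8.52/14.52) = 0.50

coefficient alpha = 0.50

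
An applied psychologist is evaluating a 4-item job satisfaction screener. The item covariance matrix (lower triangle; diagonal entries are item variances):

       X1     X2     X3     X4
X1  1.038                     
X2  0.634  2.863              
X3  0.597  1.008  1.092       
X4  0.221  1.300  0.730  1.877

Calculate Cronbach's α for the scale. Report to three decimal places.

Cronbach's α = 0.755

Σσ²ᵢ = 1.038 + 2.863 + 1.092 + 1.877 = 6.870
Sum of the distinct covariances = 4.490
σ²_total = 6.870 + 2 × 4.490 = 15.850
α = (k/(k−1))·(1 − Σσ²ᵢ/σ²_total) = (4/3)·(1 − 6.870/15.850) = 0.755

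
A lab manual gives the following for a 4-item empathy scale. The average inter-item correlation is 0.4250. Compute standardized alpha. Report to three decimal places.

Standardized α = k·r̄ / (1 + (k−1)·r̄) = 4 × 0.4250 / (1 + 3 × 0.4250)
  = 1.7000 / 2.2750 = 0.747

standardized alpha = 0.747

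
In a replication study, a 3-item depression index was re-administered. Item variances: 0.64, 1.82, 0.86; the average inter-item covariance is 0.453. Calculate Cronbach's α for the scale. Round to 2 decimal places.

sum of item variances = 0.64 + 1.82 + 0.86 = 3.32
Sum of the 3 distinct covariances = 3 × 0.453 = 1.359
σ²_T = sum of item variances + 2·Σcov = 3.32 + 2 × 1.359 = 6.038
α = (3/2)·(1 − 3.32/6.038) = 0.68

α = 0.68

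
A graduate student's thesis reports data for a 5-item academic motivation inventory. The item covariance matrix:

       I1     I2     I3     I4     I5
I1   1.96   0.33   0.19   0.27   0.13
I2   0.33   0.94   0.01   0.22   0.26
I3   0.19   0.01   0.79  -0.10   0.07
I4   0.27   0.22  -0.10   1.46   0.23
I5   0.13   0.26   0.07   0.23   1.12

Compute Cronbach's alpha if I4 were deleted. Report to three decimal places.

Cronbach's alpha = 0.389

Remaining items: I1, I2, I3, I5 (k = 4).
Σσ²ᵢ = 1.96 + 0.94 + 0.79 + 1.12 = 4.81
σ²_T = 4.81 + 2 × 0.99 = 6.79
α (item deleted) = (4/3)·(1 − 4.81/6.79) = 0.389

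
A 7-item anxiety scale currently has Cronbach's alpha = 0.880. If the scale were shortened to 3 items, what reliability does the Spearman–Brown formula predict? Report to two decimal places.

Length factor m = 3/7 = 0.4286
α' = m·α / (1 − (1−m)·α)
   = 3/7 × 0.880 / (1 − (1 − 3/7) × 0.880)
   = 0.3771 / 0.4971 = 0.76

predicted reliability = 0.76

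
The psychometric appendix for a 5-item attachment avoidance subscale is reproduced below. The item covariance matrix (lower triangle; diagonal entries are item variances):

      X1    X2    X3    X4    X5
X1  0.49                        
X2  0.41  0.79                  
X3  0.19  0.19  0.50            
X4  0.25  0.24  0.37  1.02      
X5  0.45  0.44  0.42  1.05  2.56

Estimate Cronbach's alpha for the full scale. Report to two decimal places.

α = 0.75

sum of item variances = 0.49 + 0.79 + 0.50 + 1.02 + 2.56 = 5.36
Sum of the distinct covariances = 4.01
σ²_T = 5.36 + 2 × 4.01 = 13.38
α = (k/(k−1))·(1 − sum of item variances/σ²_T) = (5/4)·(1 − 5.36/13.38) = 0.75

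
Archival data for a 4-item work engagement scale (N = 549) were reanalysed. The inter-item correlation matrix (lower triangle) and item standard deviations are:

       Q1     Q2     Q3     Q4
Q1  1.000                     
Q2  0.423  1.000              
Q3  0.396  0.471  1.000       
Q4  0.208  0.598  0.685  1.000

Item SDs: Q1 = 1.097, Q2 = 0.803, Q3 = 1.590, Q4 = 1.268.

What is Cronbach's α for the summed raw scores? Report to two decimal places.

Cronbach's α = 0.76

Σσ²ᵢ = 1.097² + 0.803² + 1.590² + 1.268² = 5.9841
Covariances σ_ij = r_ij · s_i · s_j:
  σ(Q1,Q2) = 0.423 × 1.097 × 0.803 = 0.3726
  σ(Q1,Q3) = 0.396 × 1.097 × 1.590 = 0.6907
  σ(Q1,Q4) = 0.208 × 1.097 × 1.268 = 0.2893
  σ(Q2,Q3) = 0.471 × 0.803 × 1.590 = 0.6014
  σ(Q2,Q4) = 0.598 × 0.803 × 1.268 = 0.6089
  σ(Q3,Q4) = 0.685 × 1.590 × 1.268 = 1.3810
σ²_T = Σσ²ᵢ + 2·Σσ_ij = 5.9841 + 2 × 3.9439 = 13.8719
α = (4/3)·(1 − 5.9841/13.8719) = 0.76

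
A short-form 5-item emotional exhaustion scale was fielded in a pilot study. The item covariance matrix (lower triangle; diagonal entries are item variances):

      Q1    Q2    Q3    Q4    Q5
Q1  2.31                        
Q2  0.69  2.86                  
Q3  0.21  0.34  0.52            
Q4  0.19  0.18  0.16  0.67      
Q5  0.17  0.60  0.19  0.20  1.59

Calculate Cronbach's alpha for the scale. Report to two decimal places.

Σσᵢ² = 2.31 + 2.86 + 0.52 + 0.67 + 1.59 = 7.95
Σ_{i<j} σ_ij = 2.93
σ²_total = 7.95 + 2 × 2.93 = 13.81
α = (k/(k−1))·(1 − Σσᵢ²/σ²_total) = (5/4)·(1 − 7.95/13.81) = 0.53

Cronbach's alpha = 0.53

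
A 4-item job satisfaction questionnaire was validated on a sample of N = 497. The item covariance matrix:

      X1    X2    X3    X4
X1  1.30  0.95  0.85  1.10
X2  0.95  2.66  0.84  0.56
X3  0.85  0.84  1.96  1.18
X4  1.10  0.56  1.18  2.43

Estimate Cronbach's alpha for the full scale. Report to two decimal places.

sum of item variances = 1.30 + 2.66 + 1.96 + 2.43 = 8.35
Sum of off-diagonal covariances = 5.48
total variance = 8.35 + 2 × 5.48 = 19.31
α = (k/(k−1))·(1 − sum of item variances/total variance) = (4/3)·(1 − 8.35/19.31) = 0.76

Cronbach's alpha = 0.76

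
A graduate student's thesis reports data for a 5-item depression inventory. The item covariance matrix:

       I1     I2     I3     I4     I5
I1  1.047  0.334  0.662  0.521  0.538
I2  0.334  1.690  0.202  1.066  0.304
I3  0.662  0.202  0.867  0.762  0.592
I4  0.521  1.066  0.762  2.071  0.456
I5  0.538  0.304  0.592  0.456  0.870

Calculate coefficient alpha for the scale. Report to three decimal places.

α = 0.780

Σσᵢ² = 1.047 + 1.690 + 0.867 + 2.071 + 0.870 = 6.545
Sum of the distinct covariances = 5.437
σ²_T = 6.545 + 2 × 5.437 = 17.419
α = (k/(k−1))·(1 − Σσᵢ²/σ²_T) = (5/4)·(1 − 6.545/17.419) = 0.780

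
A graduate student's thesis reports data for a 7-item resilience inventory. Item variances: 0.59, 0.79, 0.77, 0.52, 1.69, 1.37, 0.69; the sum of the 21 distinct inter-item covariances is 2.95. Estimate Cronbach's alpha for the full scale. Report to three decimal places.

ΣVar(i) = 0.59 + 0.79 + 0.77 + 0.52 + 1.69 + 1.37 + 0.69 = 6.42
Sum of distinct covariances = 2.95
σ²_total = ΣVar(i) + 2·Σcov = 6.42 + 2 × 2.95 = 12.32
α = (7/6)·(1 − 6.42/12.32) = 0.559

α = 0.559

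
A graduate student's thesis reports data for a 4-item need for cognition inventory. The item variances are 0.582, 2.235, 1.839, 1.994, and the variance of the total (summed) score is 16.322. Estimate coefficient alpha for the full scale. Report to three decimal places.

ΣVar(i) = 0.582 + 2.235 + 1.839 + 1.994 = 6.650
α = (k/(k−1))·(1 − ΣVar(i)/σ²_total) = (4/3)·(1 − 6.650/16.322) = 0.790

coefficient alpha = 0.790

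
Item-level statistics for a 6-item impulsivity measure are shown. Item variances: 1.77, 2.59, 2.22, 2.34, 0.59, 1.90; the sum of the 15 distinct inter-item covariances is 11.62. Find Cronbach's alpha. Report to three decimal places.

ΣVar(i) = 1.77 + 2.59 + 2.22 + 2.34 + 0.59 + 1.90 = 11.41
Sum of distinct covariances = 11.62
total variance = ΣVar(i) + 2·Σcov = 11.41 + 2 × 11.62 = 34.65
α = (6/5)·(1 − 11.41/34.65) = 0.805

Cronbach's alpha = 0.805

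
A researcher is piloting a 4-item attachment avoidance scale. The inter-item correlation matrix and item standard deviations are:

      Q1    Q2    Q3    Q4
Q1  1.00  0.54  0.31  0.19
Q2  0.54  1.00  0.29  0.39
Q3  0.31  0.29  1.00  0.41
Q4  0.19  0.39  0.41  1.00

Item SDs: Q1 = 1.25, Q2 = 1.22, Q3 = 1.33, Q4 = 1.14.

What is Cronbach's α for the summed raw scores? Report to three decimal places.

Σσ²ᵢ = 1.25² + 1.22² + 1.33² + 1.14² = 6.1194
Covariances σ_ij = r_ij · s_i · s_j:
  σ(Q1,Q2) = 0.54 × 1.25 × 1.22 = 0.8235
  σ(Q1,Q3) = 0.31 × 1.25 × 1.33 = 0.5154
  σ(Q1,Q4) = 0.19 × 1.25 × 1.14 = 0.2707
  σ(Q2,Q3) = 0.29 × 1.22 × 1.33 = 0.4706
  σ(Q2,Q4) = 0.39 × 1.22 × 1.14 = 0.5424
  σ(Q3,Q4) = 0.41 × 1.33 × 1.14 = 0.6216
σ²_T = Σσ²ᵢ + 2·Σσ_ij = 6.1194 + 2 × 3.2442 = 12.6078
α = (4/3)·(1 − 6.1194/12.6078) = 0.686

Cronbach's α = 0.686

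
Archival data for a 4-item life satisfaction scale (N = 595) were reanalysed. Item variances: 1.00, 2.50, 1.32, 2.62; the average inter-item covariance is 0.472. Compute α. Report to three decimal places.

α = 0.576

ΣVar(i) = 1.00 + 2.50 + 1.32 + 2.62 = 7.44
Sum of the 6 distinct covariances = 6 × 0.472 = 2.832
σ²_total = ΣVar(i) + 2·Σcov = 7.44 + 2 × 2.832 = 13.104
α = (4/3)·(1 − 7.44/13.104) = 0.576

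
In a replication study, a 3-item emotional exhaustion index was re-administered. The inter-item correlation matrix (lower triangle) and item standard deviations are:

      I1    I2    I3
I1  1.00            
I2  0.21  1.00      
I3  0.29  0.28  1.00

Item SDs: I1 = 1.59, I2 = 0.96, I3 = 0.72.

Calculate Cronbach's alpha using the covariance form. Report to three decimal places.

Σσ²ᵢ = 1.59² + 0.96² + 0.72² = 3.9681
Covariances σ_ij = r_ij · s_i · s_j:
  σ(I1,I2) = 0.21 × 1.59 × 0.96 = 0.3205
  σ(I1,I3) = 0.29 × 1.59 × 0.72 = 0.3320
  σ(I2,I3) = 0.28 × 0.96 × 0.72 = 0.1935
σ²_T = Σσ²ᵢ + 2·Σσ_ij = 3.9681 + 2 × 0.8460 = 5.6601
α = (3/2)·(1 − 3.9681/5.6601) = 0.448

α = 0.448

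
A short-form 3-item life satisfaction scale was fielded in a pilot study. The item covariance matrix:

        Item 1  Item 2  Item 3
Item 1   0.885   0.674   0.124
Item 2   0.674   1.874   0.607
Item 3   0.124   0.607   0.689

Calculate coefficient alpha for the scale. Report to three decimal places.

α = 0.674

ΣVar(i) = 0.885 + 1.874 + 0.689 = 3.448
Sum of the distinct covariances = 1.405
total variance = 3.448 + 2 × 1.405 = 6.258
α = (k/(k−1))·(1 − ΣVar(i)/total variance) = (3/2)·(1 − 3.448/6.258) = 0.674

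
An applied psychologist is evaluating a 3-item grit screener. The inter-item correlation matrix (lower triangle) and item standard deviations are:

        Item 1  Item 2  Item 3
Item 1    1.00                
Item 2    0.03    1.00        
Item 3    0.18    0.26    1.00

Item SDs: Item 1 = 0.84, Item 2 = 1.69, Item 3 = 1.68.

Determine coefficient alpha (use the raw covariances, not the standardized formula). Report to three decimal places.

coefficient alpha = 0.367

Σσ²ᵢ = 0.84² + 1.69² + 1.68² = 6.3841
Covariances σ_ij = r_ij · s_i · s_j:
  σ(Item 1,Item 2) = 0.03 × 0.84 × 1.69 = 0.0426
  σ(Item 1,Item 3) = 0.18 × 0.84 × 1.68 = 0.2540
  σ(Item 2,Item 3) = 0.26 × 1.69 × 1.68 = 0.7382
σ²_T = Σσ²ᵢ + 2·Σσ_ij = 6.3841 + 2 × 1.0348 = 8.4537
α = (3/2)·(1 − 6.3841/8.4537) = 0.367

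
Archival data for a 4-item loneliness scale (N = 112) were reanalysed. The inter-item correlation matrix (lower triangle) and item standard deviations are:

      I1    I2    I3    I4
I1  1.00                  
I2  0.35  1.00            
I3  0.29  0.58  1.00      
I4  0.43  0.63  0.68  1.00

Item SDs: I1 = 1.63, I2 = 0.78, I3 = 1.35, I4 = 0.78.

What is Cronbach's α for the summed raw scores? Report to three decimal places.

α = 0.720

Σσ²ᵢ = 1.63² + 0.78² + 1.35² + 0.78² = 5.6962
Covariances σ_ij = r_ij · s_i · s_j:
  σ(I1,I2) = 0.35 × 1.63 × 0.78 = 0.4450
  σ(I1,I3) = 0.29 × 1.63 × 1.35 = 0.6381
  σ(I1,I4) = 0.43 × 1.63 × 0.78 = 0.5467
  σ(I2,I3) = 0.58 × 0.78 × 1.35 = 0.6107
  σ(I2,I4) = 0.63 × 0.78 × 0.78 = 0.3833
  σ(I3,I4) = 0.68 × 1.35 × 0.78 = 0.7160
σ²_T = Σσ²ᵢ + 2·Σσ_ij = 5.6962 + 2 × 3.3398 = 12.3758
α = (4/3)·(1 − 5.6962/12.3758) = 0.720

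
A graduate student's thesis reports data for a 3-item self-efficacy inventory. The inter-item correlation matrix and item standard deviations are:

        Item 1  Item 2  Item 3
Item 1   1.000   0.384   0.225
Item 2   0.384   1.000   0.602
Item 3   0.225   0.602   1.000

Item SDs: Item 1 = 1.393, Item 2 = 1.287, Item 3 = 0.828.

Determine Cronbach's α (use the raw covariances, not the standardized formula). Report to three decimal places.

α = 0.639

Σσ²ᵢ = 1.393² + 1.287² + 0.828² = 4.2824
Covariances σ_ij = r_ij · s_i · s_j:
  σ(Item 1,Item 2) = 0.384 × 1.393 × 1.287 = 0.6884
  σ(Item 1,Item 3) = 0.225 × 1.393 × 0.828 = 0.2595
  σ(Item 2,Item 3) = 0.602 × 1.287 × 0.828 = 0.6415
σ²_T = Σσ²ᵢ + 2·Σσ_ij = 4.2824 + 2 × 1.5894 = 7.4612
α = (3/2)·(1 − 4.2824/7.4612) = 0.639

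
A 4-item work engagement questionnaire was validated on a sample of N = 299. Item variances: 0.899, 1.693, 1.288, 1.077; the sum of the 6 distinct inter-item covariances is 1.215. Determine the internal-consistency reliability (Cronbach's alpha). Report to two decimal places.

Σσᵢ² = 0.899 + 1.693 + 1.288 + 1.077 = 4.957
Sum of distinct covariances = 1.215
Var(T) = Σσᵢ² + 2·Σcov = 4.957 + 2 × 1.215 = 7.387
α = (4/3)·(1 − 4.957/7.387) = 0.44

Cronbach's alpha = 0.44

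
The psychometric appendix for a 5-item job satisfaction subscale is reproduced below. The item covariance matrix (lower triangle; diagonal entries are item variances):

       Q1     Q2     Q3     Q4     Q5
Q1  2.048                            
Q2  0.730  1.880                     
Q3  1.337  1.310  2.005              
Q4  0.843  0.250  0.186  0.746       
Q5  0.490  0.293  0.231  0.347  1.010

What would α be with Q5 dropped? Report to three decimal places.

Remaining items: Q1, Q2, Q3, Q4 (k = 4).
ΣVar(i) = 2.048 + 1.880 + 2.005 + 0.746 = 6.679
σ²_T = 6.679 + 2 × 4.656 = 15.991
α (item deleted) = (4/3)·(1 − 6.679/15.991) = 0.776

α = 0.776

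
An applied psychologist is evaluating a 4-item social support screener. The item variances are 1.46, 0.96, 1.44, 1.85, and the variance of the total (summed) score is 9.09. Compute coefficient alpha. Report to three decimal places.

ΣVar(i) = 1.46 + 0.96 + 1.44 + 1.85 = 5.71
α = (k/(k−1))·(1 − ΣVar(i)/Var(T)) = (4/3)·(1 − 5.71/9.09) = 0.496

α = 0.496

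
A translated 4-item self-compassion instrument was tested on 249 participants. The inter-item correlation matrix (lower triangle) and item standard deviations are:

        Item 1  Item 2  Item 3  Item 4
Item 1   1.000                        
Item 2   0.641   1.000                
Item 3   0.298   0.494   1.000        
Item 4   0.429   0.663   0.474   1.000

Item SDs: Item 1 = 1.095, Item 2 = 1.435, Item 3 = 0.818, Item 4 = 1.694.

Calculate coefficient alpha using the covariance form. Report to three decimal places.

α = 0.788

Σσ²ᵢ = 1.095² + 1.435² + 0.818² + 1.694² = 6.7970
Covariances σ_ij = r_ij · s_i · s_j:
  σ(Item 1,Item 2) = 0.641 × 1.095 × 1.435 = 1.0072
  σ(Item 1,Item 3) = 0.298 × 1.095 × 0.818 = 0.2669
  σ(Item 1,Item 4) = 0.429 × 1.095 × 1.694 = 0.7958
  σ(Item 2,Item 3) = 0.494 × 1.435 × 0.818 = 0.5799
  σ(Item 2,Item 4) = 0.663 × 1.435 × 1.694 = 1.6117
  σ(Item 3,Item 4) = 0.474 × 0.818 × 1.694 = 0.6568
σ²_T = Σσ²ᵢ + 2·Σσ_ij = 6.7970 + 2 × 4.9183 = 16.6336
α = (4/3)·(1 − 6.7970/16.6336) = 0.788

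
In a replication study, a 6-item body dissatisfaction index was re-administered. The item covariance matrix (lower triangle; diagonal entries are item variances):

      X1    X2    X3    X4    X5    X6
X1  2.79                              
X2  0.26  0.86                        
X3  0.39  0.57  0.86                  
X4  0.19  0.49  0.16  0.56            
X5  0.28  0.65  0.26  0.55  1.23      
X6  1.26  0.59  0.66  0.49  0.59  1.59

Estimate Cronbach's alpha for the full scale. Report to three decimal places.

α = 0.782

sum of item variances = 2.79 + 0.86 + 0.86 + 0.56 + 1.23 + 1.59 = 7.89
Sum of off-diagonal covariances = 7.39
total variance = 7.89 + 2 × 7.39 = 22.67
α = (k/(k−1))·(1 − sum of item variances/total variance) = (6/5)·(1 − 7.89/22.67) = 0.782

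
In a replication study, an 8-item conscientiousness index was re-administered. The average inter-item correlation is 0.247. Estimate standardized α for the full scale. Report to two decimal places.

α = 0.72

Standardized α = k·r̄ / (1 + (k−1)·r̄) = 8 × 0.247 / (1 + 7 × 0.247)
  = 1.9760 / 2.7290 = 0.72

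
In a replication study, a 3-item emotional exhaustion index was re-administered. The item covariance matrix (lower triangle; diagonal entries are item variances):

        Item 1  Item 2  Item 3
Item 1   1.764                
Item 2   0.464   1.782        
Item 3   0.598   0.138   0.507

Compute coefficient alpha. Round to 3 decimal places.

ΣVar(i) = 1.764 + 1.782 + 0.507 = 4.053
Σ_{i<j} σ_ij = 1.200
σ²_T = 4.053 + 2 × 1.200 = 6.453
α = (k/(k−1))·(1 − ΣVar(i)/σ²_T) = (3/2)·(1 − 4.053/6.453) = 0.558

α = 0.558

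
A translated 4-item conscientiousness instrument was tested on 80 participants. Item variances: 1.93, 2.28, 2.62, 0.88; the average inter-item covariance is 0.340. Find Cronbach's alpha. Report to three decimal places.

ΣVar(i) = 1.93 + 2.28 + 2.62 + 0.88 = 7.71
Sum of the 6 distinct covariances = 6 × 0.340 = 2.040
σ²_total = ΣVar(i) + 2·Σcov = 7.71 + 2 × 2.040 = 11.790
α = (4/3)·(1 − 7.71/11.790) = 0.461

Cronbach's alpha = 0.461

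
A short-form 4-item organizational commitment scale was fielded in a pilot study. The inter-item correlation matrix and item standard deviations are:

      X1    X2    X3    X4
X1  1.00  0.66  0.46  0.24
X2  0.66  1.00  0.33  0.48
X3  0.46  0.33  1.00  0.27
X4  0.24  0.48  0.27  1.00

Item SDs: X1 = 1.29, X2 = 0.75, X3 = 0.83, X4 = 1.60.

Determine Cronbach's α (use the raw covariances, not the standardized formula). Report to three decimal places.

α = 0.670

Σσ²ᵢ = 1.29² + 0.75² + 0.83² + 1.60² = 5.4755
Covariances σ_ij = r_ij · s_i · s_j:
  σ(X1,X2) = 0.66 × 1.29 × 0.75 = 0.6386
  σ(X1,X3) = 0.46 × 1.29 × 0.83 = 0.4925
  σ(X1,X4) = 0.24 × 1.29 × 1.60 = 0.4954
  σ(X2,X3) = 0.33 × 0.75 × 0.83 = 0.2054
  σ(X2,X4) = 0.48 × 0.75 × 1.60 = 0.5760
  σ(X3,X4) = 0.27 × 0.83 × 1.60 = 0.3586
σ²_T = Σσ²ᵢ + 2·Σσ_ij = 5.4755 + 2 × 2.7665 = 11.0085
α = (4/3)·(1 − 5.4755/11.0085) = 0.670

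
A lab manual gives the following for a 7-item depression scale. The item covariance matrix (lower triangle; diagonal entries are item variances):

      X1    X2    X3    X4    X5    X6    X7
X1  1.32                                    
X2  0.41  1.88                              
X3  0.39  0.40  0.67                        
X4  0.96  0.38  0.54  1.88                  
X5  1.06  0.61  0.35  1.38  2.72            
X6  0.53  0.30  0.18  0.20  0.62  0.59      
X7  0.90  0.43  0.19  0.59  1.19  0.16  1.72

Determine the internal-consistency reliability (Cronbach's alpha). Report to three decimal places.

Cronbach's alpha = 0.800

Σσᵢ² = 1.32 + 1.88 + 0.67 + 1.88 + 2.72 + 0.59 + 1.72 = 10.78
Σ_{i<j} σ_ij = 11.77
σ²_total = 10.78 + 2 × 11.77 = 34.32
α = (k/(k−1))·(1 − Σσᵢ²/σ²_total) = (7/6)·(1 − 10.78/34.32) = 0.800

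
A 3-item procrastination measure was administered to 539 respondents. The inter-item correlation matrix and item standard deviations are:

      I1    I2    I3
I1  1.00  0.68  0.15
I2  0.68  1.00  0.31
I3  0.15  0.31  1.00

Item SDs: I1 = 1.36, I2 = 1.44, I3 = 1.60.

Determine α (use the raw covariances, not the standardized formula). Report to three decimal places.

α = 0.634

Σσ²ᵢ = 1.36² + 1.44² + 1.60² = 6.4832
Covariances σ_ij = r_ij · s_i · s_j:
  σ(I1,I2) = 0.68 × 1.36 × 1.44 = 1.3317
  σ(I1,I3) = 0.15 × 1.36 × 1.60 = 0.3264
  σ(I2,I3) = 0.31 × 1.44 × 1.60 = 0.7142
σ²_T = Σσ²ᵢ + 2·Σσ_ij = 6.4832 + 2 × 2.3723 = 11.2278
α = (3/2)·(1 − 6.4832/11.2278) = 0.634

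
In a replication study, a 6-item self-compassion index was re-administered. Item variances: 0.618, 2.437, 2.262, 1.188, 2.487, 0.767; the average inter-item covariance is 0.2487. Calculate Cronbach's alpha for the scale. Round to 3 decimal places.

Σσ²ᵢ = 0.618 + 2.437 + 2.262 + 1.188 + 2.487 + 0.767 = 9.759
Sum of the 15 distinct covariances = 15 × 0.2487 = 3.7305
σ²_total = Σσ²ᵢ + 2·Σcov = 9.759 + 2 × 3.7305 = 17.2200
α = (6/5)·(1 − 9.759/17.2200) = 0.520

Cronbach's alpha = 0.520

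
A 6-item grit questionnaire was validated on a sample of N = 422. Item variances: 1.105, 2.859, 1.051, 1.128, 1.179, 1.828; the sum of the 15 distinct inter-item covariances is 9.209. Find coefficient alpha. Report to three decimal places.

coefficient alpha = 0.802

Σσᵢ² = 1.105 + 2.859 + 1.051 + 1.128 + 1.179 + 1.828 = 9.150
Sum of distinct covariances = 9.209
σ²_total = Σσᵢ² + 2·Σcov = 9.150 + 2 × 9.209 = 27.568
α = (6/5)·(1 − 9.150/27.568) = 0.802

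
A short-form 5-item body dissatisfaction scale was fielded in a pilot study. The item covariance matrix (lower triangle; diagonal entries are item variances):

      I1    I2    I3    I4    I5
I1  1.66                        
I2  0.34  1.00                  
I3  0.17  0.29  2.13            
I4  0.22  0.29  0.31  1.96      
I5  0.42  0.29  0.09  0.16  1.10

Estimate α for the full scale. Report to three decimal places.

α = 0.496

Σσᵢ² = 1.66 + 1.00 + 2.13 + 1.96 + 1.10 = 7.85
Sum of off-diagonal covariances = 2.58
σ²_T = 7.85 + 2 × 2.58 = 13.01
α = (k/(k−1))·(1 − Σσᵢ²/σ²_T) = (5/4)·(1 − 7.85/13.01) = 0.496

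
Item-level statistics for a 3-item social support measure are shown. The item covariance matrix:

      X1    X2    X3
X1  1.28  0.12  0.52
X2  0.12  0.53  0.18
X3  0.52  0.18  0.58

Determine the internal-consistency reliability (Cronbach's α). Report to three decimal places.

ΣVar(i) = 1.28 + 0.53 + 0.58 = 2.39
Σ_{i<j} σ_ij = 0.82
Var(T) = 2.39 + 2 × 0.82 = 4.03
α = (k/(k−1))·(1 − ΣVar(i)/Var(T)) = (3/2)·(1 − 2.39/4.03) = 0.610

Cronbach's α = 0.610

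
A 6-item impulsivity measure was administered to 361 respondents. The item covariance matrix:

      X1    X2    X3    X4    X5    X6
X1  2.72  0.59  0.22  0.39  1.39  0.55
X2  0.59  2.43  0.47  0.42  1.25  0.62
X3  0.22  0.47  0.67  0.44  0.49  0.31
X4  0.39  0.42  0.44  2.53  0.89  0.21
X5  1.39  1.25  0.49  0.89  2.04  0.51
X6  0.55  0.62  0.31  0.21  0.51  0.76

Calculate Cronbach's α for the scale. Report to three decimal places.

α = 0.733

Σσᵢ² = 2.72 + 2.43 + 0.67 + 2.53 + 2.04 + 0.76 = 11.15
Σ_{i<j} σ_ij = 8.75
total variance = 11.15 + 2 × 8.75 = 28.65
α = (k/(k−1))·(1 − Σσᵢ²/total variance) = (6/5)·(1 − 11.15/28.65) = 0.733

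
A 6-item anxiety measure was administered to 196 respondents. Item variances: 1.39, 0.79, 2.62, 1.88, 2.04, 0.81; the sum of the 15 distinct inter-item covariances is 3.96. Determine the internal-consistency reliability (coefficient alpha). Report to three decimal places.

α = 0.545

Σσᵢ² = 1.39 + 0.79 + 2.62 + 1.88 + 2.04 + 0.81 = 9.53
Sum of distinct covariances = 3.96
σ²_total = Σσᵢ² + 2·Σcov = 9.53 + 2 × 3.96 = 17.45
α = (6/5)·(1 − 9.53/17.45) = 0.545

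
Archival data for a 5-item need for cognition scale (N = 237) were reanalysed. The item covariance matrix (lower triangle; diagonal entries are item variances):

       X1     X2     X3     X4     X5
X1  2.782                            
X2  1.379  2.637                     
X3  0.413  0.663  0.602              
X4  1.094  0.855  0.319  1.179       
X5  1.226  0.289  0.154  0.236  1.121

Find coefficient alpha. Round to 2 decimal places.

Σσᵢ² = 2.782 + 2.637 + 0.602 + 1.179 + 1.121 = 8.321
Sum of off-diagonal covariances = 6.628
σ²_total = 8.321 + 2 × 6.628 = 21.577
α = (k/(k−1))·(1 − Σσᵢ²/σ²_total) = (5/4)·(1 − 8.321/21.577) = 0.77

coefficient alpha = 0.77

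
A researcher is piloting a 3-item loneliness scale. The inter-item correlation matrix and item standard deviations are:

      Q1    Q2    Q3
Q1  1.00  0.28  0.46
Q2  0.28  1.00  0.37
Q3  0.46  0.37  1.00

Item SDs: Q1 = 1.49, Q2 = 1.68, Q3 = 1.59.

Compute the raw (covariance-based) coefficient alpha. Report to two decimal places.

Σσ²ᵢ = 1.49² + 1.68² + 1.59² = 7.5706
Covariances σ_ij = r_ij · s_i · s_j:
  σ(Q1,Q2) = 0.28 × 1.49 × 1.68 = 0.7009
  σ(Q1,Q3) = 0.46 × 1.49 × 1.59 = 1.0898
  σ(Q2,Q3) = 0.37 × 1.68 × 1.59 = 0.9883
σ²_T = Σσ²ᵢ + 2·Σσ_ij = 7.5706 + 2 × 2.7790 = 13.1286
α = (3/2)·(1 − 7.5706/13.1286) = 0.64

coefficient alpha = 0.64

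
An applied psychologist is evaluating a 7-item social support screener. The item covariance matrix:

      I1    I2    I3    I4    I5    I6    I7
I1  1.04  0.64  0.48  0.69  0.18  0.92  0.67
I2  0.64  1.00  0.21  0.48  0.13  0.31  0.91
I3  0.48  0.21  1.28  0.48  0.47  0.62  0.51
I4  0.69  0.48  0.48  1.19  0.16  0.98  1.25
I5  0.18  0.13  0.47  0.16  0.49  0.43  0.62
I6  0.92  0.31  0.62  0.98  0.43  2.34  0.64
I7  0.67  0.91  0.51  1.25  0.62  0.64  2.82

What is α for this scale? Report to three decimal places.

Σσ²ᵢ = 1.04 + 1.00 + 1.28 + 1.19 + 0.49 + 2.34 + 2.82 = 10.16
Σ_{i<j} σ_ij = 11.78
total variance = 10.16 + 2 × 11.78 = 33.72
α = (k/(k−1))·(1 − Σσ²ᵢ/total variance) = (7/6)·(1 − 10.16/33.72) = 0.815

α = 0.815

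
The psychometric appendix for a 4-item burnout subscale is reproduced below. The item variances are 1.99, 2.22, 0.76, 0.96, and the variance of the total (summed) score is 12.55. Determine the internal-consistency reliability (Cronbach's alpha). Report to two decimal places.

ΣVar(i) = 1.99 + 2.22 + 0.76 + 0.96 = 5.93
α = (k/(k−1))·(1 − ΣVar(i)/σ²_T) = (4/3)·(1 − 5.93/12.55) = 0.70

Cronbach's alpha = 0.70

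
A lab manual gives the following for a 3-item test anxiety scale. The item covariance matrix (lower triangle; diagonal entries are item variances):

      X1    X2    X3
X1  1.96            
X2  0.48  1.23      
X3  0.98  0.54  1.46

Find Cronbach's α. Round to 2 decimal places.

Σσ²ᵢ = 1.96 + 1.23 + 1.46 = 4.65
Σ_{i<j} σ_ij = 2.00
total variance = 4.65 + 2 × 2.00 = 8.65
α = (k/(k−1))·(1 − Σσ²ᵢ/total variance) = (3/2)·(1 − 4.65/8.65) = 0.69

Cronbach's α = 0.69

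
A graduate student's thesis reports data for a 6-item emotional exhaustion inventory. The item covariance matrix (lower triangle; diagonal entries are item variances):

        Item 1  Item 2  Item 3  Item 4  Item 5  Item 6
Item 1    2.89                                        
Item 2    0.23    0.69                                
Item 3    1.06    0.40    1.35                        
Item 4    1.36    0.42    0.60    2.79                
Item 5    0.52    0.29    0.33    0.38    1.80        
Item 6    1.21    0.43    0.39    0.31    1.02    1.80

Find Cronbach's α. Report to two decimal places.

α = 0.74

Σσ²ᵢ = 2.89 + 0.69 + 1.35 + 2.79 + 1.80 + 1.80 = 11.32
Σ_{i<j} σ_ij = 8.95
total variance = 11.32 + 2 × 8.95 = 29.22
α = (k/(k−1))·(1 − Σσ²ᵢ/total variance) = (6/5)·(1 − 11.32/29.22) = 0.74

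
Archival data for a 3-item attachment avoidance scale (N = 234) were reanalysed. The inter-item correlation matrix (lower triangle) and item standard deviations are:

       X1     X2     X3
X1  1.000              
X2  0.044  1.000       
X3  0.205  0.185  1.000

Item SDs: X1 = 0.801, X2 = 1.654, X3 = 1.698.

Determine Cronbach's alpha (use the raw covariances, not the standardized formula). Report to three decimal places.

Σσ²ᵢ = 0.801² + 1.654² + 1.698² = 6.2605
Covariances σ_ij = r_ij · s_i · s_j:
  σ(X1,X2) = 0.044 × 0.801 × 1.654 = 0.0583
  σ(X1,X3) = 0.205 × 0.801 × 1.698 = 0.2788
  σ(X2,X3) = 0.185 × 1.654 × 1.698 = 0.5196
σ²_T = Σσ²ᵢ + 2·Σσ_ij = 6.2605 + 2 × 0.8567 = 7.9739
α = (3/2)·(1 − 6.2605/7.9739) = 0.322

Cronbach's alpha = 0.322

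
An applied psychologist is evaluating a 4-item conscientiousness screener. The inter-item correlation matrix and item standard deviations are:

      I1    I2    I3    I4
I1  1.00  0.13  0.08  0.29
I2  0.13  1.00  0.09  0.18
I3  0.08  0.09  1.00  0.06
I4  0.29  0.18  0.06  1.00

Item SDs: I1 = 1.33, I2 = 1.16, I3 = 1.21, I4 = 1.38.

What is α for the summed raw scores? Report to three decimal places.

Σσ²ᵢ = 1.33² + 1.16² + 1.21² + 1.38² = 6.4830
Covariances σ_ij = r_ij · s_i · s_j:
  σ(I1,I2) = 0.13 × 1.33 × 1.16 = 0.2006
  σ(I1,I3) = 0.08 × 1.33 × 1.21 = 0.1287
  σ(I1,I4) = 0.29 × 1.33 × 1.38 = 0.5323
  σ(I2,I3) = 0.09 × 1.16 × 1.21 = 0.1263
  σ(I2,I4) = 0.18 × 1.16 × 1.38 = 0.2881
  σ(I3,I4) = 0.06 × 1.21 × 1.38 = 0.1002
σ²_T = Σσ²ᵢ + 2·Σσ_ij = 6.4830 + 2 × 1.3762 = 9.2354
α = (4/3)·(1 − 6.4830/9.2354) = 0.397

α = 0.397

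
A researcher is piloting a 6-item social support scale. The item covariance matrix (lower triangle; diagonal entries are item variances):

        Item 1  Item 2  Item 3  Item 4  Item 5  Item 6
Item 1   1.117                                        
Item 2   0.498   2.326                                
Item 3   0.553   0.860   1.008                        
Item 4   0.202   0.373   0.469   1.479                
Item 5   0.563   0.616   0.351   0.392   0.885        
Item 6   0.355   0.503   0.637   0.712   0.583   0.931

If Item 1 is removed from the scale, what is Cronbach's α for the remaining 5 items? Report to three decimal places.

α = 0.780

Remaining items: Item 2, Item 3, Item 4, Item 5, Item 6 (k = 5).
ΣVar(i) = 2.326 + 1.008 + 1.479 + 0.885 + 0.931 = 6.629
total variance = 6.629 + 2 × 5.496 = 17.621
α (item deleted) = (5/4)·(1 − 6.629/17.621) = 0.780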